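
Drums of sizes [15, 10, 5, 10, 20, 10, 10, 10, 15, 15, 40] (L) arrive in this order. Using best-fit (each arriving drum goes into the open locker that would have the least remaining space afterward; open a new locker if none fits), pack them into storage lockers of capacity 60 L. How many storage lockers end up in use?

  15 → locker 1 (new)  [load 15/60]
  10 → locker 1  [load 25/60]
  5 → locker 1  [load 30/60]
  10 → locker 1  [load 40/60]
  20 → locker 1  [load 60/60]
  10 → locker 2 (new)  [load 10/60]
  10 → locker 2  [load 20/60]
  10 → locker 2  [load 30/60]
  15 → locker 2  [load 45/60]
  15 → locker 2  [load 60/60]
  40 → locker 3 (new)  [load 40/60]
3 storage lockers opened.

3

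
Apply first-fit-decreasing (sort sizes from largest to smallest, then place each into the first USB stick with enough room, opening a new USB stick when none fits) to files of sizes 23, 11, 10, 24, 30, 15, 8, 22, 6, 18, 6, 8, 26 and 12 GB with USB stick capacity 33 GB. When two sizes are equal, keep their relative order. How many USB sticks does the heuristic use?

7

Sorted descending: 30, 26, 24, 23, 22, 18, 15, 12, 11, 10, 8, 8, 6, 6.
  30 → USB stick 1 (new)  [load 30/33]
  26 → USB stick 2 (new)  [load 26/33]
  24 → USB stick 3 (new)  [load 24/33]
  23 → USB stick 4 (new)  [load 23/33]
  22 → USB stick 5 (new)  [load 22/33]
  18 → USB stick 6 (new)  [load 18/33]
  15 → USB stick 6  [load 33/33]
  12 → USB stick 7 (new)  [load 12/33]
  11 → USB stick 5  [load 33/33]
  10 → USB stick 4  [load 33/33]
  8 → USB stick 3  [load 32/33]
  8 → USB stick 7  [load 20/33]
  6 → USB stick 2  [load 32/33]
  6 → USB stick 7  [load 26/33]
7 USB sticks opened.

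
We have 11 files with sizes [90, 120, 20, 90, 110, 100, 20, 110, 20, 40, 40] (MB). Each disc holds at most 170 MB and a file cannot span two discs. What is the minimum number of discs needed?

Total = 120 + 110 + 110 + 100 + 90 + 90 + 40 + 40 + 20 + 20 + 20 = 760 MB.
Lower bound: ⌈760/170⌉ = 5 discs.
Also, 6 files each exceed 85 MB, and no two of those can share a disc, so at least 6 discs are needed.
A packing using 6 discs:
  disc 1: 120 + 40 = 160
  disc 2: 110 + 40 + 20 = 170
  disc 3: 110 + 20 + 20 = 150
  disc 4: 100 = 100
  disc 5: 90 = 90
  disc 6: 90 = 90
This matches the lower bound, so 6 is optimal.

6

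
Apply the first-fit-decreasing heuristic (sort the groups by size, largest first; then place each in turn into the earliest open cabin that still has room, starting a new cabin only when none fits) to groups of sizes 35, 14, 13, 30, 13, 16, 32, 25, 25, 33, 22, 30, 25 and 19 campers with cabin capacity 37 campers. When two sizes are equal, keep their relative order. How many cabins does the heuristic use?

Sorted descending: 35, 33, 32, 30, 30, 25, 25, 25, 22, 19, 16, 14, 13, 13.
  35 → cabin 1 (new)  [load 35/37]
  33 → cabin 2 (new)  [load 33/37]
  32 → cabin 3 (new)  [load 32/37]
  30 → cabin 4 (new)  [load 30/37]
  30 → cabin 5 (new)  [load 30/37]
  25 → cabin 6 (new)  [load 25/37]
  25 → cabin 7 (new)  [load 25/37]
  25 → cabin 8 (new)  [load 25/37]
  22 → cabin 9 (new)  [load 22/37]
  19 → cabin 10 (new)  [load 19/37]
  16 → cabin 10  [load 35/37]
  14 → cabin 9  [load 36/37]
  13 → cabin 11 (new)  [load 13/37]
  13 → cabin 11  [load 26/37]
11 cabins opened.

11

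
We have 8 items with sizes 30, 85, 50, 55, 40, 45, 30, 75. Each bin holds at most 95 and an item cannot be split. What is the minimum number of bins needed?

Total = 85 + 75 + 55 + 50 + 45 + 40 + 30 + 30 = 410.
Lower bound: ⌈410/95⌉ = 5 bins.
A packing using 5 bins:
  bin 1: 85 = 85
  bin 2: 75 = 75
  bin 3: 55 + 40 = 95
  bin 4: 50 + 45 = 95
  bin 5: 30 + 30 = 60
This matches the lower bound, so 5 is optimal.

5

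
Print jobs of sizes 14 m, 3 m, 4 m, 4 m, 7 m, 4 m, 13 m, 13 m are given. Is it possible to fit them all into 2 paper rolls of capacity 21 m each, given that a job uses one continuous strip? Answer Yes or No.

No

Total = 62 m; ⌈62/21⌉ = 3.
At least 3 paper rolls are required, but only 2 are allowed.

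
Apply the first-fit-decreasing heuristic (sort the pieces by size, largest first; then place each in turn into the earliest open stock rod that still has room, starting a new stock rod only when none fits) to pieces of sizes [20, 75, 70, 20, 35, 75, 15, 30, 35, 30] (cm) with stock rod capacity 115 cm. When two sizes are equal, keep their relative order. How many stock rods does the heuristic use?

Sorted descending: 75, 75, 70, 35, 35, 30, 30, 20, 20, 15.
  75 → stock rod 1 (new)  [load 75/115]
  75 → stock rod 2 (new)  [load 75/115]
  70 → stock rod 3 (new)  [load 70/115]
  35 → stock rod 1  [load 110/115]
  35 → stock rod 2  [load 110/115]
  30 → stock rod 3  [load 100/115]
  30 → stock rod 4 (new)  [load 30/115]
  20 → stock rod 4  [load 50/115]
  20 → stock rod 4  [load 70/115]
  15 → stock rod 3  [load 115/115]
4 stock rods opened.

4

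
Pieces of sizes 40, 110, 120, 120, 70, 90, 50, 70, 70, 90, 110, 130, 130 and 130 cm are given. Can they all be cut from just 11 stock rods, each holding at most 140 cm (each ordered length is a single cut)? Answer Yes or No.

A valid assignment using 11 stock rods:
  stock rod 1: 130 = 130
  stock rod 2: 130 = 130
  stock rod 3: 130 = 130
  stock rod 4: 120 = 120
  stock rod 5: 120 = 120
  stock rod 6: 110 = 110
  stock rod 7: 110 = 110
  stock rod 8: 90 + 50 = 140
  stock rod 9: 90 + 40 = 130
  stock rod 10: 70 + 70 = 140
  stock rod 11: 70 = 70
Every load is within 140 cm, so 11 stock rods suffice.

Yes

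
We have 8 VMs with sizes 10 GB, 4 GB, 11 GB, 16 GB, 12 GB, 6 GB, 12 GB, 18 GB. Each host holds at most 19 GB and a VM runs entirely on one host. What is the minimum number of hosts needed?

Total = 18 + 16 + 12 + 12 + 11 + 10 + 6 + 4 = 89 GB.
Lower bound: ⌈89/19⌉ = 5 hosts.
Also, 6 VMs each exceed 19/2 GB, and no two of those can share a host, so at least 6 hosts are needed.
A packing using 6 hosts:
  host 1: 18 = 18
  host 2: 16 = 16
  host 3: 12 + 6 = 18
  host 4: 12 + 4 = 16
  host 5: 11 = 11
  host 6: 10 = 10
This matches the lower bound, so 6 is optimal.

6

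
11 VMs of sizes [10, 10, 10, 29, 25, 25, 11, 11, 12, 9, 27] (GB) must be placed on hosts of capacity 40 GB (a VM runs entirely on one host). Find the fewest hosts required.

Total = 29 + 27 + 25 + 25 + 12 + 11 + 11 + 10 + 10 + 10 + 9 = 179 GB.
Lower bound: ⌈179/40⌉ = 5 hosts.
A packing using 5 hosts:
  host 1: 29 + 11 = 40
  host 2: 27 + 12 = 39
  host 3: 25 + 11 = 36
  host 4: 25 + 10 = 35
  host 5: 10 + 10 + 9 = 29
This matches the lower bound, so 5 is optimal.

5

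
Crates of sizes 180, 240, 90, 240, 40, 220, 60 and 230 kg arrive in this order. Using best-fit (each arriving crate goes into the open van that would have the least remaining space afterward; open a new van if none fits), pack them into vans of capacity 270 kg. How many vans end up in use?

6

  180 → van 1 (new)  [load 180/270]
  240 → van 2 (new)  [load 240/270]
  90 → van 1  [load 270/270]
  240 → van 3 (new)  [load 240/270]
  40 → van 4 (new)  [load 40/270]
  220 → van 4  [load 260/270]
  60 → van 5 (new)  [load 60/270]
  230 → van 6 (new)  [load 230/270]
6 vans opened.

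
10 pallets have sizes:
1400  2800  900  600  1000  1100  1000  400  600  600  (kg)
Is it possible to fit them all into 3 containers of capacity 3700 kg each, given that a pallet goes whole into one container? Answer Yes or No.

A valid assignment using 3 containers:
  container 1: 2800 + 900 = 3700
  container 2: 1400 + 1100 + 1000 = 3500
  container 3: 1000 + 600 + 600 + 600 + 400 = 3200
Every load is within 3700 kg, so 3 containers suffice.

Yes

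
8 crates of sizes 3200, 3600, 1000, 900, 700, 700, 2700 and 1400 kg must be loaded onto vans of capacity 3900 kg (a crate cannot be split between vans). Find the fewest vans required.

Total = 3600 + 3200 + 2700 + 1400 + 1000 + 900 + 700 + 700 = 14200 kg.
Lower bound: ⌈14200/3900⌉ = 4 vans.
A packing using 4 vans:
  van 1: 3600 = 3600
  van 2: 3200 + 700 = 3900
  van 3: 2700 + 1000 = 3700
  van 4: 1400 + 900 + 700 = 3000
This matches the lower bound, so 4 is optimal.

4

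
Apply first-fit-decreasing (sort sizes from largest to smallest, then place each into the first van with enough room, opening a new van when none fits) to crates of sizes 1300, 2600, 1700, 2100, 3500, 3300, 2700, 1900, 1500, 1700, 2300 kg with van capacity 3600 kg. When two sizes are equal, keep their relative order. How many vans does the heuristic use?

8

Sorted descending: 3500, 3300, 2700, 2600, 2300, 2100, 1900, 1700, 1700, 1500, 1300.
  3500 → van 1 (new)  [load 3500/3600]
  3300 → van 2 (new)  [load 3300/3600]
  2700 → van 3 (new)  [load 2700/3600]
  2600 → van 4 (new)  [load 2600/3600]
  2300 → van 5 (new)  [load 2300/3600]
  2100 → van 6 (new)  [load 2100/3600]
  1900 → van 7 (new)  [load 1900/3600]
  1700 → van 7  [load 3600/3600]
  1700 → van 8 (new)  [load 1700/3600]
  1500 → van 6  [load 3600/3600]
  1300 → van 5  [load 3600/3600]
8 vans opened.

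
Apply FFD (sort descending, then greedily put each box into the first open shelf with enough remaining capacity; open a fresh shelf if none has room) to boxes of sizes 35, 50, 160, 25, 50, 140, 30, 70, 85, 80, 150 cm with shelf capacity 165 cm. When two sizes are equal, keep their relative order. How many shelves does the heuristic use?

Sorted descending: 160, 150, 140, 85, 80, 70, 50, 50, 35, 30, 25.
  160 → shelf 1 (new)  [load 160/165]
  150 → shelf 2 (new)  [load 150/165]
  140 → shelf 3 (new)  [load 140/165]
  85 → shelf 4 (new)  [load 85/165]
  80 → shelf 4  [load 165/165]
  70 → shelf 5 (new)  [load 70/165]
  50 → shelf 5  [load 120/165]
  50 → shelf 6 (new)  [load 50/165]
  35 → shelf 5  [load 155/165]
  30 → shelf 6  [load 80/165]
  25 → shelf 3  [load 165/165]
6 shelves opened.

6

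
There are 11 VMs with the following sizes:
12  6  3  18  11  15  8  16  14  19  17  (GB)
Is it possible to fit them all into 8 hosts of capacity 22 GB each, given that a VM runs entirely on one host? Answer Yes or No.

Yes

A valid assignment using 8 hosts:
  host 1: 19 + 3 = 22
  host 2: 18 = 18
  host 3: 17 = 17
  host 4: 16 + 6 = 22
  host 5: 15 = 15
  host 6: 14 + 8 = 22
  host 7: 12 = 12
  host 8: 11 = 11
Every load is within 22 GB, so 8 hosts suffice.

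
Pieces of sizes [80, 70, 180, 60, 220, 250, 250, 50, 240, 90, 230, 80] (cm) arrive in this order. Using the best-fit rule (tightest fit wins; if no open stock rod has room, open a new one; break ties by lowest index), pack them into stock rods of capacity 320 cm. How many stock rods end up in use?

  80 → stock rod 1 (new)  [load 80/320]
  70 → stock rod 1  [load 150/320]
  180 → stock rod 2 (new)  [load 180/320]
  60 → stock rod 2  [load 240/320]
  220 → stock rod 3 (new)  [load 220/320]
  250 → stock rod 4 (new)  [load 250/320]
  250 → stock rod 5 (new)  [load 250/320]
  50 → stock rod 4  [load 300/320]
  240 → stock rod 6 (new)  [load 240/320]
  90 → stock rod 3  [load 310/320]
  230 → stock rod 7 (new)  [load 230/320]
  80 → stock rod 2  [load 320/320]
7 stock rods opened.

7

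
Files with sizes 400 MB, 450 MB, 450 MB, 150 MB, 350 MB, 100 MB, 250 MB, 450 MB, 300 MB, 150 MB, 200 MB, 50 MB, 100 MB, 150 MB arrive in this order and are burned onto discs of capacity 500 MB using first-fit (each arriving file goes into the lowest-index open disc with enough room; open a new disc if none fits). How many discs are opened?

8

  400 → disc 1 (new)  [load 400/500]
  450 → disc 2 (new)  [load 450/500]
  450 → disc 3 (new)  [load 450/500]
  150 → disc 4 (new)  [load 150/500]
  350 → disc 4  [load 500/500]
  100 → disc 1  [load 500/500]
  250 → disc 5 (new)  [load 250/500]
  450 → disc 6 (new)  [load 450/500]
  300 → disc 7 (new)  [load 300/500]
  150 → disc 5  [load 400/500]
  200 → disc 7  [load 500/500]
  50 → disc 2  [load 500/500]
  100 → disc 5  [load 500/500]
  150 → disc 8 (new)  [load 150/500]
8 discs opened.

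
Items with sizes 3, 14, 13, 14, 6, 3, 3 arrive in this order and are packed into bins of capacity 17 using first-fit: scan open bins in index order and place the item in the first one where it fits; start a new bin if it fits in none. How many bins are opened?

  3 → bin 1 (new)  [load 3/17]
  14 → bin 1  [load 17/17]
  13 → bin 2 (new)  [load 13/17]
  14 → bin 3 (new)  [load 14/17]
  6 → bin 4 (new)  [load 6/17]
  3 → bin 2  [load 16/17]
  3 → bin 3  [load 17/17]
4 bins opened.

4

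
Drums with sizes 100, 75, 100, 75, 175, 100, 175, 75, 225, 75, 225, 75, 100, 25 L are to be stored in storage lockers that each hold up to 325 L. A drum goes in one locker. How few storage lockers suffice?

Total = 225 + 225 + 175 + 175 + 100 + 100 + 100 + 100 + 75 + 75 + 75 + 75 + 75 + 25 = 1600 L.
Lower bound: ⌈1600/325⌉ = 5 storage lockers.
A packing using 5 storage lockers:
  locker 1: 225 + 100 = 325
  locker 2: 225 + 100 = 325
  locker 3: 175 + 100 + 25 = 300
  locker 4: 175 + 75 + 75 = 325
  locker 5: 100 + 75 + 75 + 75 = 325
This matches the lower bound, so 5 is optimal.

5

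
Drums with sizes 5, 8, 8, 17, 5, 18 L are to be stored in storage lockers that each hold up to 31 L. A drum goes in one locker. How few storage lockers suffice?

Total = 18 + 17 + 8 + 8 + 5 + 5 = 61 L.
Lower bound: ⌈61/31⌉ = 2 storage lockers.
A packing using 2 storage lockers:
  locker 1: 18 + 8 + 5 = 31
  locker 2: 17 + 8 + 5 = 30
This matches the lower bound, so 2 is optimal.

2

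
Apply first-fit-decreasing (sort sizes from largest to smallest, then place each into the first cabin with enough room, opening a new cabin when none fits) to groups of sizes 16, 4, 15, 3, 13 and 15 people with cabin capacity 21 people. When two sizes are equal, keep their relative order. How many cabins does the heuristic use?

4

Sorted descending: 16, 15, 15, 13, 4, 3.
  16 → cabin 1 (new)  [load 16/21]
  15 → cabin 2 (new)  [load 15/21]
  15 → cabin 3 (new)  [load 15/21]
  13 → cabin 4 (new)  [load 13/21]
  4 → cabin 1  [load 20/21]
  3 → cabin 2  [load 18/21]
4 cabins opened.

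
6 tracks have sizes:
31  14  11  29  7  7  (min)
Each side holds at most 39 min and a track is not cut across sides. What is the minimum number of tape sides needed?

3

Total = 31 + 29 + 14 + 11 + 7 + 7 = 99 min.
Lower bound: ⌈99/39⌉ = 3 tape sides.
A packing using 3 tape sides:
  side 1: 31 + 7 = 38
  side 2: 29 + 7 = 36
  side 3: 14 + 11 = 25
This matches the lower bound, so 3 is optimal.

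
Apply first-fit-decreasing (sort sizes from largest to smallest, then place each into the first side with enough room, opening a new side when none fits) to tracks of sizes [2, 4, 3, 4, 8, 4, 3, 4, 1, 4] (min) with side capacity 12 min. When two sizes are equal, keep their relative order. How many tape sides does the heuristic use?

4

Sorted descending: 8, 4, 4, 4, 4, 4, 3, 3, 2, 1.
  8 → side 1 (new)  [load 8/12]
  4 → side 1  [load 12/12]
  4 → side 2 (new)  [load 4/12]
  4 → side 2  [load 8/12]
  4 → side 2  [load 12/12]
  4 → side 3 (new)  [load 4/12]
  3 → side 3  [load 7/12]
  3 → side 3  [load 10/12]
  2 → side 3  [load 12/12]
  1 → side 4 (new)  [load 1/12]
4 tape sides opened.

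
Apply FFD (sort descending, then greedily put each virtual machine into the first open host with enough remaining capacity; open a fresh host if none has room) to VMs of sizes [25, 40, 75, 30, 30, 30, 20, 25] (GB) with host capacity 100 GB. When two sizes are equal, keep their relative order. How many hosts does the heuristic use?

Sorted descending: 75, 40, 30, 30, 30, 25, 25, 20.
  75 → host 1 (new)  [load 75/100]
  40 → host 2 (new)  [load 40/100]
  30 → host 2  [load 70/100]
  30 → host 2  [load 100/100]
  30 → host 3 (new)  [load 30/100]
  25 → host 1  [load 100/100]
  25 → host 3  [load 55/100]
  20 → host 3  [load 75/100]
3 hosts opened.

3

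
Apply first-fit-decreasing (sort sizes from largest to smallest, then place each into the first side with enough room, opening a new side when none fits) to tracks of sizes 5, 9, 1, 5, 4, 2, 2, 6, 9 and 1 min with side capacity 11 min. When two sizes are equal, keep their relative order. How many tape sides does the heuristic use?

4

Sorted descending: 9, 9, 6, 5, 5, 4, 2, 2, 1, 1.
  9 → side 1 (new)  [load 9/11]
  9 → side 2 (new)  [load 9/11]
  6 → side 3 (new)  [load 6/11]
  5 → side 3  [load 11/11]
  5 → side 4 (new)  [load 5/11]
  4 → side 4  [load 9/11]
  2 → side 1  [load 11/11]
  2 → side 2  [load 11/11]
  1 → side 4  [load 10/11]
  1 → side 4  [load 11/11]
4 tape sides opened.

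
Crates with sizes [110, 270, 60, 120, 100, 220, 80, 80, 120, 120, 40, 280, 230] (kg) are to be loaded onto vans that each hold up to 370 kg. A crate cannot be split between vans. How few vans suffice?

Total = 280 + 270 + 230 + 220 + 120 + 120 + 120 + 110 + 100 + 80 + 80 + 60 + 40 = 1830 kg.
Lower bound: ⌈1830/370⌉ = 5 vans.
A packing using 5 vans:
  van 1: 280 + 80 = 360
  van 2: 270 + 100 = 370
  van 3: 230 + 80 + 60 = 370
  van 4: 220 + 110 + 40 = 370
  van 5: 120 + 120 + 120 = 360
This matches the lower bound, so 5 is optimal.

5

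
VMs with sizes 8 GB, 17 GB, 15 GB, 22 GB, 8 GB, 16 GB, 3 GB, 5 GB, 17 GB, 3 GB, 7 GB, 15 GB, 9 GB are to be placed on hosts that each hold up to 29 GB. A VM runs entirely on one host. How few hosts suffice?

Total = 22 + 17 + 17 + 16 + 15 + 15 + 9 + 8 + 8 + 7 + 5 + 3 + 3 = 145 GB.
Lower bound: ⌈145/29⌉ = 5 hosts.
Also, 6 VMs each exceed 29/2 GB, and no two of those can share a host, so at least 6 hosts are needed.
A packing using 6 hosts:
  host 1: 22 + 7 = 29
  host 2: 17 + 9 + 3 = 29
  host 3: 17 + 8 + 3 = 28
  host 4: 16 + 8 + 5 = 29
  host 5: 15 = 15
  host 6: 15 = 15
This matches the lower bound, so 6 is optimal.

6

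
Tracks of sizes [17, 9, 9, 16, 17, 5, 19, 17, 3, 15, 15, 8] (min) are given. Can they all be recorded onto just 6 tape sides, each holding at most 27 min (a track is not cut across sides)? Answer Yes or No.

Total = 150 min; ⌈150/27⌉ = 6.
7 tracks each exceed half the capacity and cannot share a side, forcing at least 7 tape sides.
At least 7 tape sides are required, but only 6 are allowed.

No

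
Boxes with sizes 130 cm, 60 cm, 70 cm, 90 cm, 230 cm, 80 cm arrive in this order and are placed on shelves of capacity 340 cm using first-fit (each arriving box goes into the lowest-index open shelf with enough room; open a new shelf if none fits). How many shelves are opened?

  130 → shelf 1 (new)  [load 130/340]
  60 → shelf 1  [load 190/340]
  70 → shelf 1  [load 260/340]
  90 → shelf 2 (new)  [load 90/340]
  230 → shelf 2  [load 320/340]
  80 → shelf 1  [load 340/340]
2 shelves opened.

2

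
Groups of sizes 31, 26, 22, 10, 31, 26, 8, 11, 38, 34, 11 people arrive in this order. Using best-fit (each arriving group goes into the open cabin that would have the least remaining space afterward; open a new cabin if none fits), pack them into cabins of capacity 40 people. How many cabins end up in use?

  31 → cabin 1 (new)  [load 31/40]
  26 → cabin 2 (new)  [load 26/40]
  22 → cabin 3 (new)  [load 22/40]
  10 → cabin 2  [load 36/40]
  31 → cabin 4 (new)  [load 31/40]
  26 → cabin 5 (new)  [load 26/40]
  8 → cabin 1  [load 39/40]
  11 → cabin 5  [load 37/40]
  38 → cabin 6 (new)  [load 38/40]
  34 → cabin 7 (new)  [load 34/40]
  11 → cabin 3  [load 33/40]
7 cabins opened.

7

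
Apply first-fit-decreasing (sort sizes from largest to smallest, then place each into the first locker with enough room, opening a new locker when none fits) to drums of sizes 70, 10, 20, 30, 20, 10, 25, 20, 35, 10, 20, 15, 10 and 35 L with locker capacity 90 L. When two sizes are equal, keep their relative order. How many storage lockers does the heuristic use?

Sorted descending: 70, 35, 35, 30, 25, 20, 20, 20, 20, 15, 10, 10, 10, 10.
  70 → locker 1 (new)  [load 70/90]
  35 → locker 2 (new)  [load 35/90]
  35 → locker 2  [load 70/90]
  30 → locker 3 (new)  [load 30/90]
  25 → locker 3  [load 55/90]
  20 → locker 1  [load 90/90]
  20 → locker 2  [load 90/90]
  20 → locker 3  [load 75/90]
  20 → locker 4 (new)  [load 20/90]
  15 → locker 3  [load 90/90]
  10 → locker 4  [load 30/90]
  10 → locker 4  [load 40/90]
  10 → locker 4  [load 50/90]
  10 → locker 4  [load 60/90]
4 storage lockers opened.

4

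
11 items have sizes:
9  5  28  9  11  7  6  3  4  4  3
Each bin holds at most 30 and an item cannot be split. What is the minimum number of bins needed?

4

Total = 28 + 11 + 9 + 9 + 7 + 6 + 5 + 4 + 4 + 3 + 3 = 89.
Lower bound: ⌈89/30⌉ = 3 bins.
A packing using 4 bins:
  bin 1: 28 = 28
  bin 2: 11 + 9 + 9 = 29
  bin 3: 7 + 6 + 5 + 4 + 4 + 3 = 29
  bin 4: 3 = 3
No arrangement into 3 bins stays within capacity, so 4 is optimal.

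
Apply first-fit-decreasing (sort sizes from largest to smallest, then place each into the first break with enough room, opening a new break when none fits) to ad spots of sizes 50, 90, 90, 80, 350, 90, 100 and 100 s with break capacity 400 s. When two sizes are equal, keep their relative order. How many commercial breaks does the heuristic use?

Sorted descending: 350, 100, 100, 90, 90, 90, 80, 50.
  350 → break 1 (new)  [load 350/400]
  100 → break 2 (new)  [load 100/400]
  100 → break 2  [load 200/400]
  90 → break 2  [load 290/400]
  90 → break 2  [load 380/400]
  90 → break 3 (new)  [load 90/400]
  80 → break 3  [load 170/400]
  50 → break 1  [load 400/400]
3 commercial breaks opened.

3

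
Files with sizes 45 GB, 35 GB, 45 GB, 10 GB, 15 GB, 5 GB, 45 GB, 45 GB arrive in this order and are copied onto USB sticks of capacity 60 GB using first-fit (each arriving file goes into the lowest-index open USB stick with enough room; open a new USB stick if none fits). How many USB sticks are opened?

5

  45 → USB stick 1 (new)  [load 45/60]
  35 → USB stick 2 (new)  [load 35/60]
  45 → USB stick 3 (new)  [load 45/60]
  10 → USB stick 1  [load 55/60]
  15 → USB stick 2  [load 50/60]
  5 → USB stick 1  [load 60/60]
  45 → USB stick 4 (new)  [load 45/60]
  45 → USB stick 5 (new)  [load 45/60]
5 USB sticks opened.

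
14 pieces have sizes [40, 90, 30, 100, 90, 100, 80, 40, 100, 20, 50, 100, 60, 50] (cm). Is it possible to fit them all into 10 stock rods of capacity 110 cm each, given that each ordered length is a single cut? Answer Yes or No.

A valid assignment using 10 stock rods:
  stock rod 1: 100 = 100
  stock rod 2: 100 = 100
  stock rod 3: 100 = 100
  stock rod 4: 100 = 100
  stock rod 5: 90 + 20 = 110
  stock rod 6: 90 = 90
  stock rod 7: 80 + 30 = 110
  stock rod 8: 60 + 50 = 110
  stock rod 9: 50 + 40 = 90
  stock rod 10: 40 = 40
Every load is within 110 cm, so 10 stock rods suffice.

Yes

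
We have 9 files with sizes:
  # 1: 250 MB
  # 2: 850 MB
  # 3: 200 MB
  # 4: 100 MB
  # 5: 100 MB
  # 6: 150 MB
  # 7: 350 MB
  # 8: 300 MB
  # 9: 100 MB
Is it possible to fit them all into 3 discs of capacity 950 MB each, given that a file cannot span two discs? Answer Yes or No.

A valid assignment using 3 discs:
  disc 1: 850 + 100 = 950
  disc 2: 350 + 300 + 250 = 900
  disc 3: 200 + 150 + 100 + 100 = 550
Every load is within 950 MB, so 3 discs suffice.

Yes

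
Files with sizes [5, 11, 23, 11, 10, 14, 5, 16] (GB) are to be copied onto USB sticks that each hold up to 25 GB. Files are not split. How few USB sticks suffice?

5

Total = 23 + 16 + 14 + 11 + 11 + 10 + 5 + 5 = 95 GB.
Lower bound: ⌈95/25⌉ = 4 USB sticks.
A packing using 5 USB sticks:
  USB stick 1: 23 = 23
  USB stick 2: 16 + 5 = 21
  USB stick 3: 14 + 11 = 25
  USB stick 4: 11 + 10 = 21
  USB stick 5: 5 = 5
No arrangement into 4 USB sticks stays within capacity, so 5 is optimal.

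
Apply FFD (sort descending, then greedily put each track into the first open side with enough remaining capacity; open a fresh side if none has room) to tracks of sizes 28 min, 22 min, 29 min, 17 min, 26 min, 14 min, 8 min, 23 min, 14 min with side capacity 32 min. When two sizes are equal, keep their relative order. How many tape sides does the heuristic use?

Sorted descending: 29, 28, 26, 23, 22, 17, 14, 14, 8.
  29 → side 1 (new)  [load 29/32]
  28 → side 2 (new)  [load 28/32]
  26 → side 3 (new)  [load 26/32]
  23 → side 4 (new)  [load 23/32]
  22 → side 5 (new)  [load 22/32]
  17 → side 6 (new)  [load 17/32]
  14 → side 6  [load 31/32]
  14 → side 7 (new)  [load 14/32]
  8 → side 4  [load 31/32]
7 tape sides opened.

7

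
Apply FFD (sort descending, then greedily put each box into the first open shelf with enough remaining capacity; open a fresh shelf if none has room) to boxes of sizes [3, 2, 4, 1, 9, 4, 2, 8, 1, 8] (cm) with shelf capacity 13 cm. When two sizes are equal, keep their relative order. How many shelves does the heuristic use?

Sorted descending: 9, 8, 8, 4, 4, 3, 2, 2, 1, 1.
  9 → shelf 1 (new)  [load 9/13]
  8 → shelf 2 (new)  [load 8/13]
  8 → shelf 3 (new)  [load 8/13]
  4 → shelf 1  [load 13/13]
  4 → shelf 2  [load 12/13]
  3 → shelf 3  [load 11/13]
  2 → shelf 3  [load 13/13]
  2 → shelf 4 (new)  [load 2/13]
  1 → shelf 2  [load 13/13]
  1 → shelf 4  [load 3/13]
4 shelves opened.

4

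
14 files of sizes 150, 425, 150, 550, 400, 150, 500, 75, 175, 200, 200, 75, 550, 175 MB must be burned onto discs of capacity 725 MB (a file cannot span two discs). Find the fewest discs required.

6

Total = 550 + 550 + 500 + 425 + 400 + 200 + 200 + 175 + 175 + 150 + 150 + 150 + 75 + 75 = 3775 MB.
Lower bound: ⌈3775/725⌉ = 6 discs.
A packing using 6 discs:
  disc 1: 550 + 175 = 725
  disc 2: 550 + 175 = 725
  disc 3: 500 + 200 = 700
  disc 4: 425 + 200 + 75 = 700
  disc 5: 400 + 150 + 150 = 700
  disc 6: 150 + 75 = 225
This matches the lower bound, so 6 is optimal.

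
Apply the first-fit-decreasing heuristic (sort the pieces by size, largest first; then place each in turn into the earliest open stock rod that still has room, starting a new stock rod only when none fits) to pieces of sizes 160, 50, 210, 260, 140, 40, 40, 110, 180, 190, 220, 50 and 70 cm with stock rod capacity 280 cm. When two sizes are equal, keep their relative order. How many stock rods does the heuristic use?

7

Sorted descending: 260, 220, 210, 190, 180, 160, 140, 110, 70, 50, 50, 40, 40.
  260 → stock rod 1 (new)  [load 260/280]
  220 → stock rod 2 (new)  [load 220/280]
  210 → stock rod 3 (new)  [load 210/280]
  190 → stock rod 4 (new)  [load 190/280]
  180 → stock rod 5 (new)  [load 180/280]
  160 → stock rod 6 (new)  [load 160/280]
  140 → stock rod 7 (new)  [load 140/280]
  110 → stock rod 6  [load 270/280]
  70 → stock rod 3  [load 280/280]
  50 → stock rod 2  [load 270/280]
  50 → stock rod 4  [load 240/280]
  40 → stock rod 4  [load 280/280]
  40 → stock rod 5  [load 220/280]
7 stock rods opened.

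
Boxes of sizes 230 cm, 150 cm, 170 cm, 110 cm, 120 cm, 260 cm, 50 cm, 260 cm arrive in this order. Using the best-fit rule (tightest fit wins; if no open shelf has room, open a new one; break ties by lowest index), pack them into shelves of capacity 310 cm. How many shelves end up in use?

  230 → shelf 1 (new)  [load 230/310]
  150 → shelf 2 (new)  [load 150/310]
  170 → shelf 3 (new)  [load 170/310]
  110 → shelf 3  [load 280/310]
  120 → shelf 2  [load 270/310]
  260 → shelf 4 (new)  [load 260/310]
  50 → shelf 4  [load 310/310]
  260 → shelf 5 (new)  [load 260/310]
5 shelves opened.

5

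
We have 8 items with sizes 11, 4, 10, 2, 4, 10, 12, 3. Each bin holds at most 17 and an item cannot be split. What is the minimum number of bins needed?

Total = 12 + 11 + 10 + 10 + 4 + 4 + 3 + 2 = 56.
Lower bound: ⌈56/17⌉ = 4 bins.
A packing using 4 bins:
  bin 1: 12 + 4 = 16
  bin 2: 11 + 4 + 2 = 17
  bin 3: 10 + 3 = 13
  bin 4: 10 = 10
This matches the lower bound, so 4 is optimal.

4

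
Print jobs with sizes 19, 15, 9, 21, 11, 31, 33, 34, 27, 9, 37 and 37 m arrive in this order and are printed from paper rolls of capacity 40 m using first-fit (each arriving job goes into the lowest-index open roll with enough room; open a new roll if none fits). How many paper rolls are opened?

8

  19 → roll 1 (new)  [load 19/40]
  15 → roll 1  [load 34/40]
  9 → roll 2 (new)  [load 9/40]
  21 → roll 2  [load 30/40]
  11 → roll 3 (new)  [load 11/40]
  31 → roll 4 (new)  [load 31/40]
  33 → roll 5 (new)  [load 33/40]
  34 → roll 6 (new)  [load 34/40]
  27 → roll 3  [load 38/40]
  9 → roll 2  [load 39/40]
  37 → roll 7 (new)  [load 37/40]
  37 → roll 8 (new)  [load 37/40]
8 paper rolls opened.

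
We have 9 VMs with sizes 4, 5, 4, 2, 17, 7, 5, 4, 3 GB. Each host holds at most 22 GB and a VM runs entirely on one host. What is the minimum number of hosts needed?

Total = 17 + 7 + 5 + 5 + 4 + 4 + 4 + 3 + 2 = 51 GB.
Lower bound: ⌈51/22⌉ = 3 hosts.
A packing using 3 hosts:
  host 1: 17 + 5 = 22
  host 2: 7 + 5 + 4 + 4 + 2 = 22
  host 3: 4 + 3 = 7
This matches the lower bound, so 3 is optimal.

3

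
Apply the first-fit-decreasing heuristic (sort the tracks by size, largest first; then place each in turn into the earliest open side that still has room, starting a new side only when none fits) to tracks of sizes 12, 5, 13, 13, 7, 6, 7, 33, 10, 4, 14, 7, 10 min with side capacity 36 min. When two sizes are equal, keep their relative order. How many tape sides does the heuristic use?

Sorted descending: 33, 14, 13, 13, 12, 10, 10, 7, 7, 7, 6, 5, 4.
  33 → side 1 (new)  [load 33/36]
  14 → side 2 (new)  [load 14/36]
  13 → side 2  [load 27/36]
  13 → side 3 (new)  [load 13/36]
  12 → side 3  [load 25/36]
  10 → side 3  [load 35/36]
  10 → side 4 (new)  [load 10/36]
  7 → side 2  [load 34/36]
  7 → side 4  [load 17/36]
  7 → side 4  [load 24/36]
  6 → side 4  [load 30/36]
  5 → side 4  [load 35/36]
  4 → side 5 (new)  [load 4/36]
5 tape sides opened.

5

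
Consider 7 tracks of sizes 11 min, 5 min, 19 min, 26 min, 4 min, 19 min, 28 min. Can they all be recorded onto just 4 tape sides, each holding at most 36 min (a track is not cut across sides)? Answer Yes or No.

Yes

A valid assignment using 4 tape sides:
  side 1: 28 + 5 = 33
  side 2: 26 + 4 = 30
  side 3: 19 + 11 = 30
  side 4: 19 = 19
Every load is within 36 min, so 4 tape sides suffice.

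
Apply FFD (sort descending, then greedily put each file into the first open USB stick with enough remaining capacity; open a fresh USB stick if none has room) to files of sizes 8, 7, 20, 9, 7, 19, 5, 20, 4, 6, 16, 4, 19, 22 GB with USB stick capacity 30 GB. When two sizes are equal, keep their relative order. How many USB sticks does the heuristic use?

6

Sorted descending: 22, 20, 20, 19, 19, 16, 9, 8, 7, 7, 6, 5, 4, 4.
  22 → USB stick 1 (new)  [load 22/30]
  20 → USB stick 2 (new)  [load 20/30]
  20 → USB stick 3 (new)  [load 20/30]
  19 → USB stick 4 (new)  [load 19/30]
  19 → USB stick 5 (new)  [load 19/30]
  16 → USB stick 6 (new)  [load 16/30]
  9 → USB stick 2  [load 29/30]
  8 → USB stick 1  [load 30/30]
  7 → USB stick 3  [load 27/30]
  7 → USB stick 4  [load 26/30]
  6 → USB stick 5  [load 25/30]
  5 → USB stick 5  [load 30/30]
  4 → USB stick 4  [load 30/30]
  4 → USB stick 6  [load 20/30]
6 USB sticks opened.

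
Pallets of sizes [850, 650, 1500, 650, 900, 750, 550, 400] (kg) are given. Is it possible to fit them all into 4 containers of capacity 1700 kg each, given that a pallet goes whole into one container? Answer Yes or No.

Yes

A valid assignment using 4 containers:
  container 1: 1500 = 1500
  container 2: 900 + 750 = 1650
  container 3: 850 + 650 = 1500
  container 4: 650 + 550 + 400 = 1600
Every load is within 1700 kg, so 4 containers suffice.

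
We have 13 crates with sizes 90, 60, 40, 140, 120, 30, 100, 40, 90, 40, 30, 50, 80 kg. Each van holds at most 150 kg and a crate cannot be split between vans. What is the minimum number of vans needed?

7

Total = 140 + 120 + 100 + 90 + 90 + 80 + 60 + 50 + 40 + 40 + 40 + 30 + 30 = 910 kg.
Lower bound: ⌈910/150⌉ = 7 vans.
A packing using 7 vans:
  van 1: 140 = 140
  van 2: 120 + 30 = 150
  van 3: 100 + 50 = 150
  van 4: 90 + 60 = 150
  van 5: 90 + 40 = 130
  van 6: 80 + 40 + 30 = 150
  van 7: 40 = 40
This matches the lower bound, so 7 is optimal.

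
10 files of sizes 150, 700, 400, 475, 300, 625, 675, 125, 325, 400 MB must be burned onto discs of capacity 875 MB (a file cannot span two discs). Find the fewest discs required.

Total = 700 + 675 + 625 + 475 + 400 + 400 + 325 + 300 + 150 + 125 = 4175 MB.
Lower bound: ⌈4175/875⌉ = 5 discs.
A packing using 6 discs:
  disc 1: 700 + 150 = 850
  disc 2: 675 + 125 = 800
  disc 3: 625 = 625
  disc 4: 475 + 400 = 875
  disc 5: 400 + 325 = 725
  disc 6: 300 = 300
No arrangement into 5 discs stays within capacity, so 6 is optimal.

6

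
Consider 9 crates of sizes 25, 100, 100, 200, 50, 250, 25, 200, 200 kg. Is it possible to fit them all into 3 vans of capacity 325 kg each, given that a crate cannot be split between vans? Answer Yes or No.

Total = 1150 kg; ⌈1150/325⌉ = 4.
At least 4 vans are required, but only 3 are allowed.

No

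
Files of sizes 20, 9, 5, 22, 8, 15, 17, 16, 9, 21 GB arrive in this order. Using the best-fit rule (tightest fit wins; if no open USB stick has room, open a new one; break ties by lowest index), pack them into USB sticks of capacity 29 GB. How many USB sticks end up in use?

6

  20 → USB stick 1 (new)  [load 20/29]
  9 → USB stick 1  [load 29/29]
  5 → USB stick 2 (new)  [load 5/29]
  22 → USB stick 2  [load 27/29]
  8 → USB stick 3 (new)  [load 8/29]
  15 → USB stick 3  [load 23/29]
  17 → USB stick 4 (new)  [load 17/29]
  16 → USB stick 5 (new)  [load 16/29]
  9 → USB stick 4  [load 26/29]
  21 → USB stick 6 (new)  [load 21/29]
6 USB sticks opened.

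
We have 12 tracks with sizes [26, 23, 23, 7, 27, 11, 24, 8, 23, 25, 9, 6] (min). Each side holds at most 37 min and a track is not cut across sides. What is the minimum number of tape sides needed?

7

Total = 27 + 26 + 25 + 24 + 23 + 23 + 23 + 11 + 9 + 8 + 7 + 6 = 212 min.
Lower bound: ⌈212/37⌉ = 6 tape sides.
Also, 7 tracks each exceed 37/2 min, and no two of those can share a side, so at least 7 tape sides are needed.
A packing using 7 tape sides:
  side 1: 27 + 9 = 36
  side 2: 26 + 11 = 37
  side 3: 25 + 8 = 33
  side 4: 24 + 7 + 6 = 37
  side 5: 23 = 23
  side 6: 23 = 23
  side 7: 23 = 23
This matches the lower bound, so 7 is optimal.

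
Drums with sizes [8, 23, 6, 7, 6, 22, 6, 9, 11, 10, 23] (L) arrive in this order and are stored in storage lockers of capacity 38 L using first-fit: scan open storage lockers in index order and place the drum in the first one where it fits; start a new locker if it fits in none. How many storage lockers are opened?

4

  8 → locker 1 (new)  [load 8/38]
  23 → locker 1  [load 31/38]
  6 → locker 1  [load 37/38]
  7 → locker 2 (new)  [load 7/38]
  6 → locker 2  [load 13/38]
  22 → locker 2  [load 35/38]
  6 → locker 3 (new)  [load 6/38]
  9 → locker 3  [load 15/38]
  11 → locker 3  [load 26/38]
  10 → locker 3  [load 36/38]
  23 → locker 4 (new)  [load 23/38]
4 storage lockers opened.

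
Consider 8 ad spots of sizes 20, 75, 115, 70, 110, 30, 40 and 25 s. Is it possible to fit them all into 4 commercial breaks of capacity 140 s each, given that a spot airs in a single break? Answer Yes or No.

Yes

A valid assignment using 4 commercial breaks:
  break 1: 115 + 25 = 140
  break 2: 110 + 30 = 140
  break 3: 75 + 40 + 20 = 135
  break 4: 70 = 70
Every load is within 140 s, so 4 commercial breaks suffice.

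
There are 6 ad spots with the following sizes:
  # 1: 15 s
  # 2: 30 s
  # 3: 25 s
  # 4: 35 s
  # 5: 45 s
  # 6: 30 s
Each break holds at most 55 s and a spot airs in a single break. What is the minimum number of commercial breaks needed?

Total = 45 + 35 + 30 + 30 + 25 + 15 = 180 s.
Lower bound: ⌈180/55⌉ = 4 commercial breaks.
A packing using 4 commercial breaks:
  break 1: 45 = 45
  break 2: 35 + 15 = 50
  break 3: 30 + 25 = 55
  break 4: 30 = 30
This matches the lower bound, so 4 is optimal.

4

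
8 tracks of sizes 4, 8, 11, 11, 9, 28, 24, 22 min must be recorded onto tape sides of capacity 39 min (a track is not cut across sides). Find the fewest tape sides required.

3

Total = 28 + 24 + 22 + 11 + 11 + 9 + 8 + 4 = 117 min.
Lower bound: ⌈117/39⌉ = 3 tape sides.
A packing using 3 tape sides:
  side 1: 28 + 11 = 39
  side 2: 24 + 11 + 4 = 39
  side 3: 22 + 9 + 8 = 39
This matches the lower bound, so 3 is optimal.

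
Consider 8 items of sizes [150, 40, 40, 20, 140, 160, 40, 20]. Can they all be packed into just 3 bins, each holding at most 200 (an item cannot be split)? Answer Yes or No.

No

Total = 610; ⌈610/200⌉ = 4.
At least 4 bins are required, but only 3 are allowed.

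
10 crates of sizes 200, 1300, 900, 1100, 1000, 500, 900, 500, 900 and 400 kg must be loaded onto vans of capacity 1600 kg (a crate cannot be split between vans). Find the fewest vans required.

Total = 1300 + 1100 + 1000 + 900 + 900 + 900 + 500 + 500 + 400 + 200 = 7700 kg.
Lower bound: ⌈7700/1600⌉ = 5 vans.
Also, 6 crates each exceed 800 kg, and no two of those can share a van, so at least 6 vans are needed.
A packing using 6 vans:
  van 1: 1300 + 200 = 1500
  van 2: 1100 + 500 = 1600
  van 3: 1000 + 500 = 1500
  van 4: 900 + 400 = 1300
  van 5: 900 = 900
  van 6: 900 = 900
This matches the lower bound, so 6 is optimal.

6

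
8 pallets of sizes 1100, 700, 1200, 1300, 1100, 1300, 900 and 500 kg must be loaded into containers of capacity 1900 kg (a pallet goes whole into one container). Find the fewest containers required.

Total = 1300 + 1300 + 1200 + 1100 + 1100 + 900 + 700 + 500 = 8100 kg.
Lower bound: ⌈8100/1900⌉ = 5 containers.
A packing using 6 containers:
  container 1: 1300 + 500 = 1800
  container 2: 1300 = 1300
  container 3: 1200 + 700 = 1900
  container 4: 1100 = 1100
  container 5: 1100 = 1100
  container 6: 900 = 900
No arrangement into 5 containers stays within capacity, so 6 is optimal.

6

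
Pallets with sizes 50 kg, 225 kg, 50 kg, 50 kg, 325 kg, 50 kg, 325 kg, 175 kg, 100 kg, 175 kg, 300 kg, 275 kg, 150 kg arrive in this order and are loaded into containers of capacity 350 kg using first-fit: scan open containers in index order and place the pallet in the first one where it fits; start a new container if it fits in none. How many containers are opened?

8

  50 → container 1 (new)  [load 50/350]
  225 → container 1  [load 275/350]
  50 → container 1  [load 325/350]
  50 → container 2 (new)  [load 50/350]
  325 → container 3 (new)  [load 325/350]
  50 → container 2  [load 100/350]
  325 → container 4 (new)  [load 325/350]
  175 → container 2  [load 275/350]
  100 → container 5 (new)  [load 100/350]
  175 → container 5  [load 275/350]
  300 → container 6 (new)  [load 300/350]
  275 → container 7 (new)  [load 275/350]
  150 → container 8 (new)  [load 150/350]
8 containers opened.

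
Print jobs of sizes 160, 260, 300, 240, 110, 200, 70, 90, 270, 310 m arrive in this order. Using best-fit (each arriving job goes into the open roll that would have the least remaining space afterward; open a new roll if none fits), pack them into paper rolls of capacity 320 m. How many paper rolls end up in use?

  160 → roll 1 (new)  [load 160/320]
  260 → roll 2 (new)  [load 260/320]
  300 → roll 3 (new)  [load 300/320]
  240 → roll 4 (new)  [load 240/320]
  110 → roll 1  [load 270/320]
  200 → roll 5 (new)  [load 200/320]
  70 → roll 4  [load 310/320]
  90 → roll 5  [load 290/320]
  270 → roll 6 (new)  [load 270/320]
  310 → roll 7 (new)  [load 310/320]
7 paper rolls opened.

7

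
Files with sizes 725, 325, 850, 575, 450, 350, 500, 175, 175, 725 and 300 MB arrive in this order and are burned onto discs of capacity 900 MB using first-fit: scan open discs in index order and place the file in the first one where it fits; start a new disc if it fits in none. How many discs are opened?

7

  725 → disc 1 (new)  [load 725/900]
  325 → disc 2 (new)  [load 325/900]
  850 → disc 3 (new)  [load 850/900]
  575 → disc 2  [load 900/900]
  450 → disc 4 (new)  [load 450/900]
  350 → disc 4  [load 800/900]
  500 → disc 5 (new)  [load 500/900]
  175 → disc 1  [load 900/900]
  175 → disc 5  [load 675/900]
  725 → disc 6 (new)  [load 725/900]
  300 → disc 7 (new)  [load 300/900]
7 discs opened.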